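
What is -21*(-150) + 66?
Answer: 3216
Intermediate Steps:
-21*(-150) + 66 = 3150 + 66 = 3216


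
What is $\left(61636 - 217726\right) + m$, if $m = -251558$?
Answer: $-407648$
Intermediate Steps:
$\left(61636 - 217726\right) + m = \left(61636 - 217726\right) - 251558 = -156090 - 251558 = -407648$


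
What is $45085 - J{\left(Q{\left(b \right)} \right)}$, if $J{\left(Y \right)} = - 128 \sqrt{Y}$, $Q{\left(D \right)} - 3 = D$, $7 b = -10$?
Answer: $45085 + \frac{128 \sqrt{77}}{7} \approx 45245.0$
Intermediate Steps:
$b = - \frac{10}{7}$ ($b = \frac{1}{7} \left(-10\right) = - \frac{10}{7} \approx -1.4286$)
$Q{\left(D \right)} = 3 + D$
$45085 - J{\left(Q{\left(b \right)} \right)} = 45085 - - 128 \sqrt{3 - \frac{10}{7}} = 45085 - - 128 \sqrt{\frac{11}{7}} = 45085 - - 128 \frac{\sqrt{77}}{7} = 45085 - - \frac{128 \sqrt{77}}{7} = 45085 + \frac{128 \sqrt{77}}{7}$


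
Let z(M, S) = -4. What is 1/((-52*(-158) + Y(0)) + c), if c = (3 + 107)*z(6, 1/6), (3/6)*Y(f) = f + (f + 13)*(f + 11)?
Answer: 1/8062 ≈ 0.00012404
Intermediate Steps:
Y(f) = 2*f + 2*(11 + f)*(13 + f) (Y(f) = 2*(f + (f + 13)*(f + 11)) = 2*(f + (13 + f)*(11 + f)) = 2*(f + (11 + f)*(13 + f)) = 2*f + 2*(11 + f)*(13 + f))
c = -440 (c = (3 + 107)*(-4) = 110*(-4) = -440)
1/((-52*(-158) + Y(0)) + c) = 1/((-52*(-158) + (286 + 2*0**2 + 50*0)) - 440) = 1/((8216 + (286 + 2*0 + 0)) - 440) = 1/((8216 + (286 + 0 + 0)) - 440) = 1/((8216 + 286) - 440) = 1/(8502 - 440) = 1/8062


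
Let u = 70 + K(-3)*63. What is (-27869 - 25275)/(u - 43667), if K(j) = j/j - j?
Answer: 53144/43345 ≈ 1.2261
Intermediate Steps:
K(j) = 1 - j
u = 322 (u = 70 + (1 - 1*(-3))*63 = 70 + (1 + 3)*63 = 70 + 4*63 = 70 + 252 = 322)
(-27869 - 25275)/(u - 43667) = (-27869 - 25275)/(322 - 43667) = -53144/(-43345) = -53144*(-1/43345) = 53144/43345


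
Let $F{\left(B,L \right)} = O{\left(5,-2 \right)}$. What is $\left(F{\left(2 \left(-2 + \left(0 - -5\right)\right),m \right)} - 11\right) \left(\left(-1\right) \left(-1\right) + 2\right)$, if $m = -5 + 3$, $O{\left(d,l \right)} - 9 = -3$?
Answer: $-15$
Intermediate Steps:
$O{\left(d,l \right)} = 6$ ($O{\left(d,l \right)} = 9 - 3 = 6$)
$m = -2$
$F{\left(B,L \right)} = 6$
$\left(F{\left(2 \left(-2 + \left(0 - -5\right)\right),m \right)} - 11\right) \left(\left(-1\right) \left(-1\right) + 2\right) = \left(6 - 11\right) \left(\left(-1\right) \left(-1\right) + 2\right) = - 5 \left(1 + 2\right) = \left(-5\right) 3 = -15$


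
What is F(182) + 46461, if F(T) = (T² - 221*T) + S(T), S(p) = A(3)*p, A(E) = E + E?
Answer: 40455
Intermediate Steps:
A(E) = 2*E
S(p) = 6*p (S(p) = (2*3)*p = 6*p)
F(T) = T² - 215*T (F(T) = (T² - 221*T) + 6*T = T² - 215*T)
F(182) + 46461 = 182*(-215 + 182) + 46461 = 182*(-33) + 46461 = -6006 + 46461 = 40455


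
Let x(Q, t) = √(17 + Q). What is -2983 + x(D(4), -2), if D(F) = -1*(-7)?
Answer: -2983 + 2*√6 ≈ -2978.1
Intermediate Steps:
D(F) = 7
-2983 + x(D(4), -2) = -2983 + √(17 + 7) = -2983 + √24 = -2983 + 2*√6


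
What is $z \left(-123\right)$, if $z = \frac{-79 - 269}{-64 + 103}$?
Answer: $\frac{14268}{13} \approx 1097.5$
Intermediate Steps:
$z = - \frac{116}{13}$ ($z = - \frac{348}{39} = \left(-348\right) \frac{1}{39} = - \frac{116}{13} \approx -8.9231$)
$z \left(-123\right) = \left(- \frac{116}{13}\right) \left(-123\right) = \frac{14268}{13}$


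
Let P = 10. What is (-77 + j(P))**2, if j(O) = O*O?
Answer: 529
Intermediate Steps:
j(O) = O**2
(-77 + j(P))**2 = (-77 + 10**2)**2 = (-77 + 100)**2 = 23**2 = 529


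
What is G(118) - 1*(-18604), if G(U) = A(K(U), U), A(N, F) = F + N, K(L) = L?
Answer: 18840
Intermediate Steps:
G(U) = 2*U (G(U) = U + U = 2*U)
G(118) - 1*(-18604) = 2*118 - 1*(-18604) = 236 + 18604 = 18840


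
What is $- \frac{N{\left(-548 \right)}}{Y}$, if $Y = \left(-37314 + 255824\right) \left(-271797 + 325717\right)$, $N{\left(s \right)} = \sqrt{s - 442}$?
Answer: $- \frac{3 i \sqrt{110}}{11782059200} \approx - 2.6705 \cdot 10^{-9} i$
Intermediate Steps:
$N{\left(s \right)} = \sqrt{-442 + s}$
$Y = 11782059200$ ($Y = 218510 \cdot 53920 = 11782059200$)
$- \frac{N{\left(-548 \right)}}{Y} = - \frac{\sqrt{-442 - 548}}{11782059200} = - \frac{\sqrt{-990}}{11782059200} = - \frac{3 i \sqrt{110}}{11782059200}$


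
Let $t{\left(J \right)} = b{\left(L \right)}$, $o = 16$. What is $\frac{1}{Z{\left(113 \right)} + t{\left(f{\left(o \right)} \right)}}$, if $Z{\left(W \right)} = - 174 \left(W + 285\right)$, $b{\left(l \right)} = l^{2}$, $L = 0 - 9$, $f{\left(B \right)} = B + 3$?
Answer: $- \frac{1}{69171} \approx -1.4457 \cdot 10^{-5}$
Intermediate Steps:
$f{\left(B \right)} = 3 + B$
$L = -9$ ($L = 0 - 9 = -9$)
$Z{\left(W \right)} = -49590 - 174 W$ ($Z{\left(W \right)} = - 174 \left(285 + W\right) = -49590 - 174 W$)
$t{\left(J \right)} = 81$ ($t{\left(J \right)} = \left(-9\right)^{2} = 81$)
$\frac{1}{Z{\left(113 \right)} + t{\left(f{\left(o \right)} \right)}} = \frac{1}{\left(-49590 - 19662\right) + 81} = \frac{1}{-69252 + 81} = \frac{1}{-69171} = - \frac{1}{69171}$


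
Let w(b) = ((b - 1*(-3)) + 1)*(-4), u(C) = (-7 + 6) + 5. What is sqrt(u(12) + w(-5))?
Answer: 2*sqrt(2) ≈ 2.8284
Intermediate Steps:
u(C) = 4 (u(C) = -1 + 5 = 4)
w(b) = -16 - 4*b (w(b) = ((b + 3) + 1)*(-4) = ((3 + b) + 1)*(-4) = (4 + b)*(-4) = -16 - 4*b)
sqrt(u(12) + w(-5)) = sqrt(4 + (-16 - 4*(-5))) = sqrt(4 + (-16 + 20)) = sqrt(4 + 4) = sqrt(8) = 2*sqrt(2)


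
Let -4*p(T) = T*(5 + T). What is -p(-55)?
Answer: 1375/2 ≈ 687.50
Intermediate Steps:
p(T) = -T*(5 + T)/4
-p(-55) = -(-1)*(-55)*(5 - 55)/4 = -(-1)*(-55)*(-50)/4 = -1*(-1375/2) = 1375/2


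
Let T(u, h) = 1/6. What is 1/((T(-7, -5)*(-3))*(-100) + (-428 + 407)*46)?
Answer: -1/916 ≈ -0.0010917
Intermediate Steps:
T(u, h) = ⅙
1/((T(-7, -5)*(-3))*(-100) + (-428 + 407)*46) = 1/(((⅙)*(-3))*(-100) + (-428 + 407)*46) = 1/(-½*(-100) - 21*46) = 1/(50 - 966) = 1/(-916) = -1/916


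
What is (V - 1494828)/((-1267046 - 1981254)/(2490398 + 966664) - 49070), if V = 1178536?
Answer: 136680131763/21205160080 ≈ 6.4456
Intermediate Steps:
(V - 1494828)/((-1267046 - 1981254)/(2490398 + 966664) - 49070) = (1178536 - 1494828)/((-1267046 - 1981254)/(2490398 + 966664) - 49070) = -316292/(-3248300/3457062 - 49070) = -316292/(-3248300*1/3457062 - 49070) = -316292/(-1624150/1728531 - 49070) = -316292/(-84820640320/1728531) = -316292*(-1728531/84820640320) = 136680131763/21205160080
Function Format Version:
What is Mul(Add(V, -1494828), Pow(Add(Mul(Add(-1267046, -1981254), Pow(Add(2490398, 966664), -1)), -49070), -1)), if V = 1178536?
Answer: Rational(136680131763, 21205160080) ≈ 6.4456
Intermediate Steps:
Mul(Add(V, -1494828), Pow(Add(Mul(Add(-1267046, -1981254), Pow(Add(2490398, 966664), -1)), -49070), -1)) = Mul(Add(1178536, -1494828), Pow(Add(Mul(Add(-1267046, -1981254), Pow(Add(2490398, 966664), -1)), -49070), -1)) = Mul(-316292, Pow(Add(Mul(-3248300, Pow(3457062, -1)), -49070), -1)) = Mul(-316292, Pow(Add(Mul(-3248300, Rational(1, 3457062)), -49070), -1)) = Mul(-316292, Pow(Add(Rational(-1624150, 1728531), -49070), -1)) = Mul(-316292, Pow(Rational(-84820640320, 1728531), -1)) = Mul(-316292, Rational(-1728531, 84820640320)) = Rational(136680131763, 21205160080)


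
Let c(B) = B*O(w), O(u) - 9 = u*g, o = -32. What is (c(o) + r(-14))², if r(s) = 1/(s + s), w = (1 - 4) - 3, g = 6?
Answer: 585204481/784 ≈ 7.4643e+5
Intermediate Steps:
w = -6 (w = -3 - 3 = -6)
O(u) = 9 + 6*u (O(u) = 9 + u*6 = 9 + 6*u)
r(s) = 1/(2*s)
c(B) = -27*B (c(B) = B*(9 + 6*(-6)) = B*(9 - 36) = B*(-27) = -27*B)
(c(o) + r(-14))² = (-27*(-32) + (½)/(-14))² = (864 + (½)*(-1/14))² = (864 - 1/28)² = (24191/28)² = 585204481/784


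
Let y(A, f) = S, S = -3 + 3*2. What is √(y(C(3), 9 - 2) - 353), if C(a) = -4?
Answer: 5*I*√14 ≈ 18.708*I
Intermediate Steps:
S = 3 (S = -3 + 6 = 3)
y(A, f) = 3
√(y(C(3), 9 - 2) - 353) = √(3 - 353) = √(-350) = 5*I*√14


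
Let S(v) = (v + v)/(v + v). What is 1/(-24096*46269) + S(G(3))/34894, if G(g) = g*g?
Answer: 557431465/19451622335328 ≈ 2.8657e-5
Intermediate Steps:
G(g) = g²
S(v) = 1 (S(v) = (2*v)/((2*v)) = (2*v)*(1/(2*v)) = 1)
1/(-24096*46269) + S(G(3))/34894 = 1/(-24096*46269) + 1/34894 = -1/24096*1/46269 + 1*(1/34894) = -1/1114897824 + 1/34894 = 557431465/19451622335328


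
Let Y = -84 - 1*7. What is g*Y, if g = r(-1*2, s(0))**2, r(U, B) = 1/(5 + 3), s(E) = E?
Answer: -91/64 ≈ -1.4219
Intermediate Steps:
Y = -91 (Y = -84 - 7 = -91)
r(U, B) = 1/8
g = 1/64 (g = (1/8)**2 = 1/64 ≈ 0.015625)
g*Y = (1/64)*(-91) = -91/64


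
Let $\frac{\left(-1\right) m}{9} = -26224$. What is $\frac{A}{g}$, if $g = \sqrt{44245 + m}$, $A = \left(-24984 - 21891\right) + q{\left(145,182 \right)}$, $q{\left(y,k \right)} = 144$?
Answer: $- \frac{46731 \sqrt{280261}}{280261} \approx -88.272$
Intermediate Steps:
$m = 236016$ ($m = \left(-9\right) \left(-26224\right) = 236016$)
$A = -46731$ ($A = \left(-24984 - 21891\right) + 144 = -46875 + 144 = -46731$)
$g = \sqrt{280261}$ ($g = \sqrt{44245 + 236016} = \sqrt{280261} \approx 529.4$)
$\frac{A}{g} = - \frac{46731}{\sqrt{280261}} = - 46731 \frac{\sqrt{280261}}{280261} = - \frac{46731 \sqrt{280261}}{280261}$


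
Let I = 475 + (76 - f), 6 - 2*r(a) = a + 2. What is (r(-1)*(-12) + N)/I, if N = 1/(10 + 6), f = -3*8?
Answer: -479/9200 ≈ -0.052065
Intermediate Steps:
r(a) = 2 - a/2 (r(a) = 3 - (a + 2)/2 = 3 - (2 + a)/2 = 3 + (-1 - a/2) = 2 - a/2)
f = -24
N = 1/16 ≈ 0.062500
I = 575 (I = 475 + (76 - 1*(-24)) = 475 + (76 + 24) = 475 + 100 = 575)
(r(-1)*(-12) + N)/I = ((2 - ½*(-1))*(-12) + 1/16)/575 = ((2 + ½)*(-12) + 1/16)*(1/575) = ((5/2)*(-12) + 1/16)*(1/575) = (-30 + 1/16)*(1/575) = -479/16*1/575 = -479/9200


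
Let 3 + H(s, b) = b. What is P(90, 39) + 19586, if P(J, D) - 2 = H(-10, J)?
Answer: 19675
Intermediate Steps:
H(s, b) = -3 + b
P(J, D) = -1 + J (P(J, D) = 2 + (-3 + J) = -1 + J)
P(90, 39) + 19586 = (-1 + 90) + 19586 = 89 + 19586 = 19675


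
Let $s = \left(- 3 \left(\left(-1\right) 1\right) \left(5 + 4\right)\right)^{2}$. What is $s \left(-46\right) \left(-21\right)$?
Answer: $704214$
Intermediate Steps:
$s = 729$ ($s = \left(\left(-3\right) \left(-1\right) 9\right)^{2} = \left(3 \cdot 9\right)^{2} = 27^{2} = 729$)
$s \left(-46\right) \left(-21\right) = 729 \left(-46\right) \left(-21\right) = \left(-33534\right) \left(-21\right) = 704214$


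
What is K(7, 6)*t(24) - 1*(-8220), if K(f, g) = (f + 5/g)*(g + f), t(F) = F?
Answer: 10664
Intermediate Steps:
K(f, g) = (f + g)*(f + 5/g) (K(f, g) = (f + 5/g)*(f + g) = (f + g)*(f + 5/g))
K(7, 6)*t(24) - 1*(-8220) = (5 + 7**2 + 7*6 + 5*7/6)*24 - 1*(-8220) = (5 + 49 + 42 + 5*7*(1/6))*24 + 8220 = (5 + 49 + 42 + 35/6)*24 + 8220 = (611/6)*24 + 8220 = 2444 + 8220 = 10664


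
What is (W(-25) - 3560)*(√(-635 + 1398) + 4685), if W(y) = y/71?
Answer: -1184297725/71 - 252785*√763/71 ≈ -1.6779e+7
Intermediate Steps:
W(y) = y/71 (W(y) = y*(1/71) = y/71)
(W(-25) - 3560)*(√(-635 + 1398) + 4685) = ((1/71)*(-25) - 3560)*(√(-635 + 1398) + 4685) = (-25/71 - 3560)*(√763 + 4685) = -252785*(4685 + √763)/71 = -1184297725/71 - 252785*√763/71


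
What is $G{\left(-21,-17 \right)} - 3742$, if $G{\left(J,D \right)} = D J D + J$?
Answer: $-9832$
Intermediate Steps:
$G{\left(J,D \right)} = J + J D^{2}$ ($G{\left(J,D \right)} = J D^{2} + J = J + J D^{2}$)
$G{\left(-21,-17 \right)} - 3742 = - 21 \left(1 + \left(-17\right)^{2}\right) - 3742 = - 21 \left(1 + 289\right) - 3742 = \left(-21\right) 290 - 3742 = -6090 - 3742 = -9832$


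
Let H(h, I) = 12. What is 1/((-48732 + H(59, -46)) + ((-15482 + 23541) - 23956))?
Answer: -1/64617 ≈ -1.5476e-5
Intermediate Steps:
1/((-48732 + H(59, -46)) + ((-15482 + 23541) - 23956)) = 1/((-48732 + 12) + ((-15482 + 23541) - 23956)) = 1/(-48720 + (8059 - 23956)) = 1/(-48720 - 15897) = 1/(-64617) = -1/64617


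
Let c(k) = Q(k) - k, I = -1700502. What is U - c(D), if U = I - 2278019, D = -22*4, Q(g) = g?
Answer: -3978521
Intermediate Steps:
D = -88
c(k) = 0 (c(k) = k - k = 0)
U = -3978521 (U = -1700502 - 2278019 = -3978521)
U - c(D) = -3978521 - 1*0 = -3978521 + 0 = -3978521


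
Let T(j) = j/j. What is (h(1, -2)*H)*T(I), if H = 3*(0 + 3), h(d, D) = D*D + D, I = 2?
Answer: 18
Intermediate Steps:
h(d, D) = D + D**2 (h(d, D) = D**2 + D = D + D**2)
H = 9 (H = 3*3 = 9)
T(j) = 1
(h(1, -2)*H)*T(I) = (-2*(1 - 2)*9)*1 = (-2*(-1)*9)*1 = (2*9)*1 = 18*1 = 18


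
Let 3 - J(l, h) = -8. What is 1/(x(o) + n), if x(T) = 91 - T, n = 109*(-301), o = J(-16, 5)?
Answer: -1/32729 ≈ -3.0554e-5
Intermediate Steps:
J(l, h) = 11 (J(l, h) = 3 - 1*(-8) = 3 + 8 = 11)
o = 11
n = -32809
1/(x(o) + n) = 1/((91 - 1*11) - 32809) = 1/((91 - 11) - 32809) = 1/(80 - 32809) = 1/(-32729) = -1/32729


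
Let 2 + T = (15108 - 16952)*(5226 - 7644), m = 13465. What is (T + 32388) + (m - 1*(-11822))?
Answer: 4516465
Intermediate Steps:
T = 4458790 (T = -2 + (15108 - 16952)*(5226 - 7644) = -2 - 1844*(-2418) = -2 + 4458792 = 4458790)
(T + 32388) + (m - 1*(-11822)) = (4458790 + 32388) + (13465 - 1*(-11822)) = 4491178 + (13465 + 11822) = 4491178 + 25287 = 4516465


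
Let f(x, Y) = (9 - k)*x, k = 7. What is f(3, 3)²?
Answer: 36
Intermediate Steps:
f(x, Y) = 2*x (f(x, Y) = (9 - 1*7)*x = (9 - 7)*x = 2*x)
f(3, 3)² = (2*3)² = 6² = 36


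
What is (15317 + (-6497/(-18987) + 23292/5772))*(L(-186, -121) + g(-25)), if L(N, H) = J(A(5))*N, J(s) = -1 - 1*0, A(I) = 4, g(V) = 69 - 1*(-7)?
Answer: 36660681331226/9132747 ≈ 4.0142e+6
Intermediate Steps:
g(V) = 76 (g(V) = 69 + 7 = 76)
J(s) = -1 (J(s) = -1 + 0 = -1)
L(N, H) = -N
(15317 + (-6497/(-18987) + 23292/5772))*(L(-186, -121) + g(-25)) = (15317 + (-6497/(-18987) + 23292/5772))*(-1*(-186) + 76) = (15317 + (-6497*(-1/18987) + 23292*(1/5772)))*(186 + 76) = (15317 + (6497/18987 + 1941/481))*262 = (15317 + 39978824/9132747)*262 = (139926264623/9132747)*262 = 36660681331226/9132747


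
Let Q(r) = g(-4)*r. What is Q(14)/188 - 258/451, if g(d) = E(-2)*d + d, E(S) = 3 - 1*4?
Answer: -258/451 ≈ -0.57206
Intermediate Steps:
E(S) = -1 (E(S) = 3 - 4 = -1)
g(d) = 0 (g(d) = -d + d = 0)
Q(r) = 0 (Q(r) = 0*r = 0)
Q(14)/188 - 258/451 = 0/188 - 258/451 = 0*(1/188) - 258*1/451 = 0 - 258/451 = -258/451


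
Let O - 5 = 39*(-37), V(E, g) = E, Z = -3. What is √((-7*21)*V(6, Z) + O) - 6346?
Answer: -6346 + 4*I*√145 ≈ -6346.0 + 48.166*I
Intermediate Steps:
O = -1438 (O = 5 + 39*(-37) = 5 - 1443 = -1438)
√((-7*21)*V(6, Z) + O) - 6346 = √(-7*21*6 - 1438) - 6346 = √(-147*6 - 1438) - 6346 = √(-882 - 1438) - 6346 = √(-2320) - 6346 = 4*I*√145 - 6346 = -6346 + 4*I*√145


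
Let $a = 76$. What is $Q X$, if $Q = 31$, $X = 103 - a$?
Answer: $837$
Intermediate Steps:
$X = 27$ ($X = 103 - 76 = 27$)
$Q X = 31 \cdot 27 = 837$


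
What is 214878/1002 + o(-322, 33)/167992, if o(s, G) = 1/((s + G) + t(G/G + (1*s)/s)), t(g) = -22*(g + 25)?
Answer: 5312390688801/24772268312 ≈ 214.45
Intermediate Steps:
t(g) = -550 - 22*g (t(g) = -22*(25 + g) = -550 - 22*g)
o(s, G) = 1/(-594 + G + s) (o(s, G) = 1/((s + G) + (-550 - 22*(G/G + (1*s)/s))) = 1/((G + s) + (-550 - 22*(1 + s/s))) = 1/((G + s) + (-550 - 22*(1 + 1))) = 1/((G + s) + (-550 - 22*2)) = 1/((G + s) + (-550 - 44)) = 1/((G + s) - 594) = 1/(-594 + G + s))
214878/1002 + o(-322, 33)/167992 = 214878/1002 + 1/(-594 + 33 - 322*167992) = 214878*(1/1002) + (1/167992)/(-883) = 35813/167 - 1/883*1/167992 = 35813/167 - 1/148336936 = 5312390688801/24772268312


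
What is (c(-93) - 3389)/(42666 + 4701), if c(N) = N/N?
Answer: -3388/47367 ≈ -0.071527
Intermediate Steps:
c(N) = 1
(c(-93) - 3389)/(42666 + 4701) = (1 - 3389)/(42666 + 4701) = -3388/47367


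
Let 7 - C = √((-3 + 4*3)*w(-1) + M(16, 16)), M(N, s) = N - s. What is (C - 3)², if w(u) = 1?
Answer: 1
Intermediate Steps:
C = 4 (C = 7 - √((-3 + 4*3)*1 + (16 - 1*16)) = 7 - √((-3 + 12)*1 + (16 - 16)) = 7 - √(9*1 + 0) = 7 - √(9 + 0) = 7 - √9 = 7 - 1*3 = 7 - 3 = 4)
(C - 3)² = (4 - 3)² = 1² = 1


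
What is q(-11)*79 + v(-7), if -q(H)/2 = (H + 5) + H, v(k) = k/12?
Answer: 32225/12 ≈ 2685.4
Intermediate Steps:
v(k) = k/12 (v(k) = k*(1/12) = k/12)
q(H) = -10 - 4*H (q(H) = -2*((H + 5) + H) = -2*((5 + H) + H) = -2*(5 + 2*H) = -10 - 4*H)
q(-11)*79 + v(-7) = (-10 - 4*(-11))*79 + (1/12)*(-7) = (-10 + 44)*79 - 7/12 = 34*79 - 7/12 = 2686 - 7/12 = 32225/12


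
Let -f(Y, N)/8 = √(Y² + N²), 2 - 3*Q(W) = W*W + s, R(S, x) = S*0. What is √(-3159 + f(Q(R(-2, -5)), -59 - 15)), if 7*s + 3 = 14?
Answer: √(-154791 - 280*√10733)/7 ≈ 61.245*I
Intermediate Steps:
s = 11/7 (s = -3/7 + (⅐)*14 = -3/7 + 2 = 11/7 ≈ 1.5714)
R(S, x) = 0
Q(W) = ⅐ - W²/3 (Q(W) = ⅔ - (W*W + 11/7)/3 = ⅔ - (W² + 11/7)/3 = ⅔ - (11/7 + W²)/3 = ⅔ + (-11/21 - W²/3) = ⅐ - W²/3)
f(Y, N) = -8*√(N² + Y²) (f(Y, N) = -8*√(Y² + N²) = -8*√(N² + Y²))
√(-3159 + f(Q(R(-2, -5)), -59 - 15)) = √(-3159 - 8*√((-59 - 15)² + (⅐ - ⅓*0²)²)) = √(-3159 - 8*√((-74)² + (⅐ - ⅓*0)²)) = √(-3159 - 8*√(5476 + (⅐ + 0)²)) = √(-3159 - 8*√(5476 + (⅐)²)) = √(-3159 - 8*√(5476 + 1/49)) = √(-3159 - 40*√10733/7)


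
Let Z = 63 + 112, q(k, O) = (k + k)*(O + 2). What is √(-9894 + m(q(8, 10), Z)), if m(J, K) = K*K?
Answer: √20731 ≈ 143.98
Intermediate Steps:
q(k, O) = 2*k*(2 + O) (q(k, O) = (2*k)*(2 + O) = 2*k*(2 + O))
Z = 175
m(J, K) = K²
√(-9894 + m(q(8, 10), Z)) = √(-9894 + 175²) = √(-9894 + 30625) = √20731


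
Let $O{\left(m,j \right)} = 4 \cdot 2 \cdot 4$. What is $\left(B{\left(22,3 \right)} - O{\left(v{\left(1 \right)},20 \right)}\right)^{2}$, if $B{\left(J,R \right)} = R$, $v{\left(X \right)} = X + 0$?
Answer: $841$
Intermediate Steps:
$v{\left(X \right)} = X$
$O{\left(m,j \right)} = 32$ ($O{\left(m,j \right)} = 8 \cdot 4 = 32$)
$\left(B{\left(22,3 \right)} - O{\left(v{\left(1 \right)},20 \right)}\right)^{2} = \left(3 - 32\right)^{2} = \left(-29\right)^{2} = 841$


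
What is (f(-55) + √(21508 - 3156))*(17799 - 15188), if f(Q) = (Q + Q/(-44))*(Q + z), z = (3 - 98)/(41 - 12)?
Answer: 474353425/58 + 10444*√1147 ≈ 8.5322e+6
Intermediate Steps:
z = -95/29 ≈ -3.2759
f(Q) = 43*Q*(-95/29 + Q)/44 (f(Q) = (Q + Q/(-44))*(Q - 95/29) = (Q + Q*(-1/44))*(-95/29 + Q) = (Q - Q/44)*(-95/29 + Q) = (43*Q/44)*(-95/29 + Q) = 43*Q*(-95/29 + Q)/44)
(f(-55) + √(21508 - 3156))*(17799 - 15188) = ((43/1276)*(-55)*(-95 + 29*(-55)) + √(21508 - 3156))*(17799 - 15188) = ((43/1276)*(-55)*(-95 - 1595) + √18352)*2611 = ((43/1276)*(-55)*(-1690) + 4*√1147)*2611 = (181675/58 + 4*√1147)*2611 = 474353425/58 + 10444*√1147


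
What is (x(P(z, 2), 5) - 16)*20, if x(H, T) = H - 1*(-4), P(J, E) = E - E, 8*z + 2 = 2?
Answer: -240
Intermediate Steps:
z = 0 (z = -¼ + (⅛)*2 = -¼ + ¼ = 0)
P(J, E) = 0
x(H, T) = 4 + H (x(H, T) = H + 4 = 4 + H)
(x(P(z, 2), 5) - 16)*20 = ((4 + 0) - 16)*20 = (4 - 16)*20 = -12*20 = -240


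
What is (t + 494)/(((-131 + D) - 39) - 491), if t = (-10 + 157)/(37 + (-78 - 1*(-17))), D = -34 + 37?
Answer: -3903/5264 ≈ -0.74145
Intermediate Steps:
D = 3
t = -49/8 (t = 147/(37 + (-78 + 17)) = 147/(37 - 61) = 147/(-24) = 147*(-1/24) = -49/8 ≈ -6.1250)
(t + 494)/(((-131 + D) - 39) - 491) = (-49/8 + 494)/(((-131 + 3) - 39) - 491) = 3903/(8*((-128 - 39) - 491)) = 3903/(8*(-167 - 491)) = (3903/8)/(-658) = (3903/8)*(-1/658) = -3903/5264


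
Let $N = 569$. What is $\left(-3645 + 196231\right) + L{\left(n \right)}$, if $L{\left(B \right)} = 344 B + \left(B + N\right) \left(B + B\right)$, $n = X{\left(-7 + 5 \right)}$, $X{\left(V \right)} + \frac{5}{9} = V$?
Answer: $\frac{15293750}{81} \approx 1.8881 \cdot 10^{5}$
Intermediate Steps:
$X{\left(V \right)} = - \frac{5}{9} + V$
$n = - \frac{23}{9}$ ($n = - \frac{5}{9} + \left(-7 + 5\right) = - \frac{5}{9} - 2 = - \frac{23}{9} \approx -2.5556$)
$L{\left(B \right)} = 344 B + 2 B \left(569 + B\right)$ ($L{\left(B \right)} = 344 B + \left(B + 569\right) \left(B + B\right) = 344 B + \left(569 + B\right) 2 B = 344 B + 2 B \left(569 + B\right)$)
$\left(-3645 + 196231\right) + L{\left(n \right)} = \left(-3645 + 196231\right) + 2 \left(- \frac{23}{9}\right) \left(741 - \frac{23}{9}\right) = 192586 + 2 \left(- \frac{23}{9}\right) \frac{6646}{9} = 192586 - \frac{305716}{81} = \frac{15293750}{81}$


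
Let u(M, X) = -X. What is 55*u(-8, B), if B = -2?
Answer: 110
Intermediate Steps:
55*u(-8, B) = 55*(-1*(-2)) = 55*2 = 110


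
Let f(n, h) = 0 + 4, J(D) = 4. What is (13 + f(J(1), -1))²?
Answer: 289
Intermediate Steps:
f(n, h) = 4
(13 + f(J(1), -1))² = (13 + 4)² = 17² = 289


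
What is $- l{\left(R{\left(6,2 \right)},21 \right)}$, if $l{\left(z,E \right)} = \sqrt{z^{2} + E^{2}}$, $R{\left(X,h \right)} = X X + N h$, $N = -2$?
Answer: $- \sqrt{1465} \approx -38.275$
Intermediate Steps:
$R{\left(X,h \right)} = X^{2} - 2 h$ ($R{\left(X,h \right)} = X X - 2 h = X^{2} - 2 h$)
$l{\left(z,E \right)} = \sqrt{E^{2} + z^{2}}$
$- l{\left(R{\left(6,2 \right)},21 \right)} = - \sqrt{21^{2} + \left(6^{2} - 4\right)^{2}} = - \sqrt{441 + \left(36 - 4\right)^{2}} = - \sqrt{441 + 32^{2}} = - \sqrt{441 + 1024} = - \sqrt{1465}$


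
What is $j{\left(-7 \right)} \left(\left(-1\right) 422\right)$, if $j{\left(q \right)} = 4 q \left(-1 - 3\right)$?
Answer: $-47264$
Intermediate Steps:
$j{\left(q \right)} = - 16 q$ ($j{\left(q \right)} = 4 q \left(-4\right) = 4 \left(- 4 q\right) = - 16 q$)
$j{\left(-7 \right)} \left(\left(-1\right) 422\right) = \left(-16\right) \left(-7\right) \left(\left(-1\right) 422\right) = 112 \left(-422\right) = -47264$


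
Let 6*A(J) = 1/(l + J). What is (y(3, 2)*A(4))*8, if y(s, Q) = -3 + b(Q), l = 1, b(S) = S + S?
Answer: 4/15 ≈ 0.26667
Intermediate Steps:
b(S) = 2*S
y(s, Q) = -3 + 2*Q
A(J) = 1/(6*(1 + J))
(y(3, 2)*A(4))*8 = ((-3 + 2*2)*(1/(6*(1 + 4))))*8 = ((-3 + 4)*((1/6)/5))*8 = (1*((1/6)*(1/5)))*8 = (1*(1/30))*8 = (1/30)*8 = 4/15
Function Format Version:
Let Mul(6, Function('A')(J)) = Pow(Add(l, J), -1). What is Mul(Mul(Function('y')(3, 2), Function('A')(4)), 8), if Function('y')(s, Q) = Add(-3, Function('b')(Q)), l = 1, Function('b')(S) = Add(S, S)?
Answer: Rational(4, 15) ≈ 0.26667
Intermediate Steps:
Function('b')(S) = Mul(2, S)
Function('y')(s, Q) = Add(-3, Mul(2, Q))
Function('A')(J) = Mul(Rational(1, 6), Pow(Add(1, J), -1))
Mul(Mul(Function('y')(3, 2), Function('A')(4)), 8) = Mul(Mul(Add(-3, Mul(2, 2)), Mul(Rational(1, 6), Pow(Add(1, 4), -1))), 8) = Mul(Mul(Add(-3, 4), Mul(Rational(1, 6), Pow(5, -1))), 8) = Mul(Mul(1, Mul(Rational(1, 6), Rational(1, 5))), 8) = Mul(Mul(1, Rational(1, 30)), 8) = Mul(Rational(1, 30), 8) = Rational(4, 15)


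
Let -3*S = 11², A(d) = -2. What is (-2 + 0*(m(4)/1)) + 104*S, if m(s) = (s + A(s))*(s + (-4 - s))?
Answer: -12590/3 ≈ -4196.7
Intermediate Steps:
m(s) = 8 - 4*s (m(s) = (s - 2)*(s + (-4 - s)) = (-2 + s)*(-4) = 8 - 4*s)
S = -121/3 (S = -⅓*11² = -⅓*121 = -121/3 ≈ -40.333)
(-2 + 0*(m(4)/1)) + 104*S = (-2 + 0*((8 - 4*4)/1)) + 104*(-121/3) = (-2 + 0*((8 - 16)*1)) - 12584/3 = (-2 + 0*(-8*1)) - 12584/3 = (-2 + 0*(-8)) - 12584/3 = (-2 + 0) - 12584/3 = -2 - 12584/3 = -12590/3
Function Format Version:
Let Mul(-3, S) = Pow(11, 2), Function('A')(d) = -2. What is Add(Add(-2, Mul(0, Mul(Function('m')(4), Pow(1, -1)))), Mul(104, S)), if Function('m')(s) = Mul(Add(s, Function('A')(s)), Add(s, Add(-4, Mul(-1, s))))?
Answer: Rational(-12590, 3) ≈ -4196.7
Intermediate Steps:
Function('m')(s) = Add(8, Mul(-4, s)) (Function('m')(s) = Mul(Add(s, -2), Add(s, Add(-4, Mul(-1, s)))) = Mul(Add(-2, s), -4) = Add(8, Mul(-4, s)))
S = Rational(-121, 3) (S = Mul(Rational(-1, 3), Pow(11, 2)) = Mul(Rational(-1, 3), 121) = Rational(-121, 3) ≈ -40.333)
Add(Add(-2, Mul(0, Mul(Function('m')(4), Pow(1, -1)))), Mul(104, S)) = Add(Add(-2, Mul(0, Mul(Add(8, Mul(-4, 4)), Pow(1, -1)))), Mul(104, Rational(-121, 3))) = Add(Add(-2, Mul(0, Mul(Add(8, -16), 1))), Rational(-12584, 3)) = Add(Add(-2, Mul(0, Mul(-8, 1))), Rational(-12584, 3)) = Add(Add(-2, Mul(0, -8)), Rational(-12584, 3)) = Add(Add(-2, 0), Rational(-12584, 3)) = Add(-2, Rational(-12584, 3)) = Rational(-12590, 3)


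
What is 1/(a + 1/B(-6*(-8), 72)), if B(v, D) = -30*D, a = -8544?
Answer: -2160/18455041 ≈ -0.00011704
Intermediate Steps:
1/(a + 1/B(-6*(-8), 72)) = 1/(-8544 + 1/(-30*72)) = 1/(-8544 + 1/(-2160)) = 1/(-8544 - 1/2160) = 1/(-18455041/2160) = -2160/18455041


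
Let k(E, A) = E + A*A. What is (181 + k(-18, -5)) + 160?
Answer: 348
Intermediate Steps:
k(E, A) = E + A²
(181 + k(-18, -5)) + 160 = (181 + (-18 + (-5)²)) + 160 = (181 + (-18 + 25)) + 160 = (181 + 7) + 160 = 188 + 160 = 348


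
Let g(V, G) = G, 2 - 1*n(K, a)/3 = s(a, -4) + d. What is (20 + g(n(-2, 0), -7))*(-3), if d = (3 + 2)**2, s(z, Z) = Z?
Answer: -39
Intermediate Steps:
d = 25 (d = 5**2 = 25)
n(K, a) = -57 (n(K, a) = 6 - 3*(-4 + 25) = 6 - 3*21 = 6 - 63 = -57)
(20 + g(n(-2, 0), -7))*(-3) = (20 - 7)*(-3) = 13*(-3) = -39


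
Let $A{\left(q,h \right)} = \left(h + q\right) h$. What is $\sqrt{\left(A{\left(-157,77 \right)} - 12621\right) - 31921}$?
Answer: $i \sqrt{50702} \approx 225.17 i$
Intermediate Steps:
$A{\left(q,h \right)} = h \left(h + q\right)$
$\sqrt{\left(A{\left(-157,77 \right)} - 12621\right) - 31921} = \sqrt{\left(77 \left(77 - 157\right) - 12621\right) - 31921} = \sqrt{\left(77 \left(-80\right) - 12621\right) - 31921} = \sqrt{\left(-6160 - 12621\right) - 31921} = \sqrt{-18781 - 31921} = \sqrt{-50702} = i \sqrt{50702}$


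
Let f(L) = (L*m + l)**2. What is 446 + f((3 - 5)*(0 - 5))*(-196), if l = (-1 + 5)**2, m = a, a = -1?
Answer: -6610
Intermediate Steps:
m = -1
l = 16 (l = 4**2 = 16)
f(L) = (16 - L)**2 (f(L) = (L*(-1) + 16)**2 = (-L + 16)**2 = (16 - L)**2)
446 + f((3 - 5)*(0 - 5))*(-196) = 446 + (16 - (3 - 5)*(0 - 5))**2*(-196) = 446 + (16 - (-2)*(-5))**2*(-196) = 446 + (16 - 1*10)**2*(-196) = 446 + (16 - 10)**2*(-196) = 446 + 6**2*(-196) = 446 + 36*(-196) = 446 - 7056 = -6610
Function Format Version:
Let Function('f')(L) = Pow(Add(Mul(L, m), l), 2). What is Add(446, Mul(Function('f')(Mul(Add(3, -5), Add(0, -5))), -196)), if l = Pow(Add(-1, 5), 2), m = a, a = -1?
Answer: -6610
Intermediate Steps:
m = -1
l = 16 (l = Pow(4, 2) = 16)
Function('f')(L) = Pow(Add(16, Mul(-1, L)), 2) (Function('f')(L) = Pow(Add(Mul(L, -1), 16), 2) = Pow(Add(Mul(-1, L), 16), 2) = Pow(Add(16, Mul(-1, L)), 2))
Add(446, Mul(Function('f')(Mul(Add(3, -5), Add(0, -5))), -196)) = Add(446, Mul(Pow(Add(16, Mul(-1, Mul(Add(3, -5), Add(0, -5)))), 2), -196)) = Add(446, Mul(Pow(Add(16, Mul(-1, Mul(-2, -5))), 2), -196)) = Add(446, Mul(Pow(Add(16, Mul(-1, 10)), 2), -196)) = Add(446, Mul(Pow(Add(16, -10), 2), -196)) = Add(446, Mul(Pow(6, 2), -196)) = Add(446, Mul(36, -196)) = Add(446, -7056) = -6610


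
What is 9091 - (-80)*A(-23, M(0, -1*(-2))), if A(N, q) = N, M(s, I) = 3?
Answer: 7251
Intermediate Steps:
9091 - (-80)*A(-23, M(0, -1*(-2))) = 9091 - (-80)*(-23) = 9091 - 1*1840 = 9091 - 1840 = 7251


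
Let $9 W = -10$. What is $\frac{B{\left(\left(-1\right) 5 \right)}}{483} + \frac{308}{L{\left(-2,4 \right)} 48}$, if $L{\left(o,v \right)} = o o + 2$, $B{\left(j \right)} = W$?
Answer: $\frac{37111}{34776} \approx 1.0671$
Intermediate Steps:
$W = - \frac{10}{9}$ ($W = \frac{1}{9} \left(-10\right) = - \frac{10}{9} \approx -1.1111$)
$B{\left(j \right)} = - \frac{10}{9}$
$L{\left(o,v \right)} = 2 + o^{2}$ ($L{\left(o,v \right)} = o^{2} + 2 = 2 + o^{2}$)
$\frac{B{\left(\left(-1\right) 5 \right)}}{483} + \frac{308}{L{\left(-2,4 \right)} 48} = - \frac{10}{9 \cdot 483} + \frac{308}{\left(2 + \left(-2\right)^{2}\right) 48} = \left(- \frac{10}{9}\right) \frac{1}{483} + \frac{308}{\left(2 + 4\right) 48} = - \frac{10}{4347} + \frac{308}{6 \cdot 48} = - \frac{10}{4347} + \frac{308}{288} = - \frac{10}{4347} + 308 \cdot \frac{1}{288} = - \frac{10}{4347} + \frac{77}{72} = \frac{37111}{34776}$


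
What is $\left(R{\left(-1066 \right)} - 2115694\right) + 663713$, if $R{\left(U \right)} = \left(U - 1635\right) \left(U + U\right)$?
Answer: $4306551$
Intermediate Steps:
$R{\left(U \right)} = 2 U \left(-1635 + U\right)$ ($R{\left(U \right)} = \left(-1635 + U\right) 2 U = 2 U \left(-1635 + U\right)$)
$\left(R{\left(-1066 \right)} - 2115694\right) + 663713 = \left(2 \left(-1066\right) \left(-1635 - 1066\right) - 2115694\right) + 663713 = \left(2 \left(-1066\right) \left(-2701\right) - 2115694\right) + 663713 = \left(5758532 - 2115694\right) + 663713 = 3642838 + 663713 = 4306551$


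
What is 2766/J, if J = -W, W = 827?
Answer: -2766/827 ≈ -3.3446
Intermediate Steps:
J = -827 (J = -1*827 = -827)
2766/J = 2766/(-827) = 2766*(-1/827) = -2766/827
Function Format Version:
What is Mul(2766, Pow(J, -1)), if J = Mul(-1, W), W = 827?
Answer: Rational(-2766, 827) ≈ -3.3446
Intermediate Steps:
J = -827 (J = Mul(-1, 827) = -827)
Mul(2766, Pow(J, -1)) = Mul(2766, Pow(-827, -1)) = Mul(2766, Rational(-1, 827)) = Rational(-2766, 827)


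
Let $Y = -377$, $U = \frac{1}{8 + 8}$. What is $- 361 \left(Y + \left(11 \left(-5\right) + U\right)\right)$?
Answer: $\frac{2494871}{16} \approx 1.5593 \cdot 10^{5}$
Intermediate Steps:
$U = \frac{1}{16} \approx 0.0625$
$- 361 \left(Y + \left(11 \left(-5\right) + U\right)\right) = - 361 \left(-377 + \left(11 \left(-5\right) + \frac{1}{16}\right)\right) = - 361 \left(-377 + \left(-55 + \frac{1}{16}\right)\right) = - 361 \left(-377 - \frac{879}{16}\right) = \left(-361\right) \left(- \frac{6911}{16}\right) = \frac{2494871}{16}$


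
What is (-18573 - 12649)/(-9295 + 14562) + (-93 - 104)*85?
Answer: -88227137/5267 ≈ -16751.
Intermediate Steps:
(-18573 - 12649)/(-9295 + 14562) + (-93 - 104)*85 = -31222/5267 - 197*85 = -31222*1/5267 - 16745 = -31222/5267 - 16745 = -88227137/5267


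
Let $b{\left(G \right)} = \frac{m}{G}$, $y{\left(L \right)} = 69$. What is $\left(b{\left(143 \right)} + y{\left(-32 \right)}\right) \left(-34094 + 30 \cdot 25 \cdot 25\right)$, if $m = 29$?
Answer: $- \frac{151844224}{143} \approx -1.0618 \cdot 10^{6}$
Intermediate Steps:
$b{\left(G \right)} = \frac{29}{G}$
$\left(b{\left(143 \right)} + y{\left(-32 \right)}\right) \left(-34094 + 30 \cdot 25 \cdot 25\right) = \left(\frac{29}{143} + 69\right) \left(-34094 + 30 \cdot 25 \cdot 25\right) = \left(29 \cdot \frac{1}{143} + 69\right) \left(-34094 + 750 \cdot 25\right) = \left(\frac{29}{143} + 69\right) \left(-34094 + 18750\right) = \frac{9896}{143} \left(-15344\right) = - \frac{151844224}{143}$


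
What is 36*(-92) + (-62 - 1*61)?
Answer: -3435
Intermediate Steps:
36*(-92) + (-62 - 1*61) = -3312 + (-62 - 61) = -3312 - 123 = -3435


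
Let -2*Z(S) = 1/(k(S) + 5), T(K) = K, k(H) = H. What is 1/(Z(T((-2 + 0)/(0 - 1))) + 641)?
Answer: 14/8973 ≈ 0.0015602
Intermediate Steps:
Z(S) = -1/(2*(5 + S)) (Z(S) = -1/(2*(S + 5)) = -1/(2*(5 + S)))
1/(Z(T((-2 + 0)/(0 - 1))) + 641) = 1/(-1/(10 + 2*((-2 + 0)/(0 - 1))) + 641) = 1/(-1/(10 + 2*(-2/(-1))) + 641) = 1/(-1/(10 + 2*(-2*(-1))) + 641) = 1/(-1/(10 + 2*2) + 641) = 1/(-1/(10 + 4) + 641) = 1/(-1/14 + 641) = 1/(8973/14) = 14/8973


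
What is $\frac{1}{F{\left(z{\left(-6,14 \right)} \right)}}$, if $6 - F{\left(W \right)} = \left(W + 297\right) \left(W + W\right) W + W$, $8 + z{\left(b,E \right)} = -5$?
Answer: $- \frac{1}{95973} \approx -1.042 \cdot 10^{-5}$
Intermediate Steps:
$z{\left(b,E \right)} = -13$ ($z{\left(b,E \right)} = -8 - 5 = -13$)
$F{\left(W \right)} = 6 - W - 2 W^{2} \left(297 + W\right)$ ($F{\left(W \right)} = 6 - \left(\left(W + 297\right) \left(W + W\right) W + W\right) = 6 - \left(\left(297 + W\right) 2 W W + W\right) = 6 - \left(2 W \left(297 + W\right) W + W\right) = 6 - \left(2 W^{2} \left(297 + W\right) + W\right) = 6 - \left(W + 2 W^{2} \left(297 + W\right)\right) = 6 - W - 2 W^{2} \left(297 + W\right)$)
$\frac{1}{F{\left(z{\left(-6,14 \right)} \right)}} = \frac{1}{6 - -13 - 594 \left(-13\right)^{2} - 2 \left(-13\right)^{3}} = \frac{1}{6 + 13 - 100386 - -4394} = \frac{1}{6 + 13 - 100386 + 4394} = \frac{1}{-95973} = - \frac{1}{95973}$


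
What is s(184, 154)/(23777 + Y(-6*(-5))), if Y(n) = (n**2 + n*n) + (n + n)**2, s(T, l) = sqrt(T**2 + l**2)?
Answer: 2*sqrt(14393)/29177 ≈ 0.0082237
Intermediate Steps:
Y(n) = 6*n**2 (Y(n) = (n**2 + n**2) + (2*n)**2 = 2*n**2 + 4*n**2 = 6*n**2)
s(184, 154)/(23777 + Y(-6*(-5))) = sqrt(184**2 + 154**2)/(23777 + 6*(-6*(-5))**2) = sqrt(33856 + 23716)/(23777 + 6*30**2) = sqrt(57572)/(23777 + 6*900) = (2*sqrt(14393))/(23777 + 5400) = (2*sqrt(14393))/29177 = (2*sqrt(14393))*(1/29177) = 2*sqrt(14393)/29177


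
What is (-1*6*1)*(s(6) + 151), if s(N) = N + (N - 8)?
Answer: -930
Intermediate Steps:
s(N) = -8 + 2*N (s(N) = N + (-8 + N) = -8 + 2*N)
(-1*6*1)*(s(6) + 151) = (-1*6*1)*((-8 + 2*6) + 151) = (-6*1)*((-8 + 12) + 151) = -6*(4 + 151) = -6*155 = -930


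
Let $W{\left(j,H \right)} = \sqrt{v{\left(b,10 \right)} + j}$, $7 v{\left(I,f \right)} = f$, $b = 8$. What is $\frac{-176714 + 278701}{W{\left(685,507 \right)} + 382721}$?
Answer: $\frac{273227966389}{1025327542082} - \frac{3161597 \sqrt{35}}{1025327542082} \approx 0.26646$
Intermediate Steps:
$v{\left(I,f \right)} = \frac{f}{7}$
$W{\left(j,H \right)} = \sqrt{\frac{10}{7} + j}$ ($W{\left(j,H \right)} = \sqrt{\frac{1}{7} \cdot 10 + j} = \sqrt{\frac{10}{7} + j}$)
$\frac{-176714 + 278701}{W{\left(685,507 \right)} + 382721} = \frac{-176714 + 278701}{\frac{\sqrt{70 + 49 \cdot 685}}{7} + 382721} = \frac{101987}{\frac{\sqrt{70 + 33565}}{7} + 382721} = \frac{101987}{\frac{\sqrt{33635}}{7} + 382721} = \frac{101987}{\frac{31 \sqrt{35}}{7} + 382721} = \frac{101987}{382721 + \frac{31 \sqrt{35}}{7}}$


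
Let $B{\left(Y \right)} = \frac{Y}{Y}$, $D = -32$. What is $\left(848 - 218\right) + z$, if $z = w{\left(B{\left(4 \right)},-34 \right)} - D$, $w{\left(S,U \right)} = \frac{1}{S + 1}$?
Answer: $\frac{1325}{2} \approx 662.5$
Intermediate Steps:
$B{\left(Y \right)} = 1$
$w{\left(S,U \right)} = \frac{1}{1 + S}$
$z = \frac{65}{2}$ ($z = \frac{1}{1 + 1} - -32 = \frac{1}{2} + 32 = \frac{65}{2} \approx 32.5$)
$\left(848 - 218\right) + z = \left(848 - 218\right) + \frac{65}{2} = 630 + \frac{65}{2} = \frac{1325}{2}$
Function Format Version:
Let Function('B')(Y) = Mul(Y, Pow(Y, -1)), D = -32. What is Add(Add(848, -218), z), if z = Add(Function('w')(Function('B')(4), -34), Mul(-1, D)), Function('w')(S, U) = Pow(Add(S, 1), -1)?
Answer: Rational(1325, 2) ≈ 662.50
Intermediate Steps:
Function('B')(Y) = 1
Function('w')(S, U) = Pow(Add(1, S), -1)
z = Rational(65, 2) (z = Add(Pow(Add(1, 1), -1), Mul(-1, -32)) = Add(Pow(2, -1), 32) = Add(Rational(1, 2), 32) = Rational(65, 2) ≈ 32.500)
Add(Add(848, -218), z) = Add(Add(848, -218), Rational(65, 2)) = Add(630, Rational(65, 2)) = Rational(1325, 2)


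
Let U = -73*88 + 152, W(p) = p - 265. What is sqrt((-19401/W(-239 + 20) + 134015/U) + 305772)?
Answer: sqrt(9472173266)/176 ≈ 552.98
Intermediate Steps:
W(p) = -265 + p
U = -6272 (U = -6424 + 152 = -6272)
sqrt((-19401/W(-239 + 20) + 134015/U) + 305772) = sqrt((-19401/(-265 + (-239 + 20)) + 134015/(-6272)) + 305772) = sqrt((-19401/(-265 - 219) + 134015*(-1/6272)) + 305772) = sqrt((-19401/(-484) - 2735/128) + 305772) = sqrt((-19401*(-1/484) - 2735/128) + 305772) = sqrt((19401/484 - 2735/128) + 305772) = sqrt(289897/15488 + 305772) = sqrt(4736086633/15488) = sqrt(9472173266)/176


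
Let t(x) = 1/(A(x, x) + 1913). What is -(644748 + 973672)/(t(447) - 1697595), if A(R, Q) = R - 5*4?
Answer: 3787102800/3972372299 ≈ 0.95336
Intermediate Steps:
A(R, Q) = -20 + R (A(R, Q) = R - 20 = -20 + R)
t(x) = 1/(1893 + x) (t(x) = 1/((-20 + x) + 1913) = 1/(1893 + x))
-(644748 + 973672)/(t(447) - 1697595) = -(644748 + 973672)/(1/(1893 + 447) - 1697595) = -1618420/(1/2340 - 1697595) = -1618420/(-3972372299/2340) = -1618420*(-2340)/3972372299 = -1*(-3787102800/3972372299) = 3787102800/3972372299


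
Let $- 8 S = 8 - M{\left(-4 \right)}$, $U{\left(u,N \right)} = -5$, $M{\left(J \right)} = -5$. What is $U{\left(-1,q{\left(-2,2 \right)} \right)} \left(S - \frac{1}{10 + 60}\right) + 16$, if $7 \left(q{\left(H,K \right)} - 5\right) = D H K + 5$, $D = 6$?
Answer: $\frac{1355}{56} \approx 24.196$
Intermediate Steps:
$q{\left(H,K \right)} = \frac{40}{7} + \frac{6 H K}{7}$ ($q{\left(H,K \right)} = 5 + \frac{6 H K + 5}{7} = 5 + \frac{5 + 6 H K}{7} = 5 + \left(\frac{5}{7} + \frac{6 H K}{7}\right) = \frac{40}{7} + \frac{6 H K}{7}$)
$S = - \frac{13}{8}$ ($S = - \frac{8 - -5}{8} = - \frac{8 + 5}{8} = \left(- \frac{1}{8}\right) 13 = - \frac{13}{8} \approx -1.625$)
$U{\left(-1,q{\left(-2,2 \right)} \right)} \left(S - \frac{1}{10 + 60}\right) + 16 = - 5 \left(- \frac{13}{8} - \frac{1}{10 + 60}\right) + 16 = - 5 \left(- \frac{13}{8} - \frac{1}{70}\right) + 16 = \left(-5\right) \left(- \frac{459}{280}\right) + 16 = \frac{459}{56} + 16 = \frac{1355}{56}$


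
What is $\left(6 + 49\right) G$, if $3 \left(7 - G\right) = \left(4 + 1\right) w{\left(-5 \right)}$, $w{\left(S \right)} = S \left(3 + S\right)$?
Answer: $- \frac{1595}{3} \approx -531.67$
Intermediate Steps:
$G = - \frac{29}{3}$ ($G = 7 - \frac{\left(4 + 1\right) \left(- 5 \left(3 - 5\right)\right)}{3} = 7 - \frac{5 \left(\left(-5\right) \left(-2\right)\right)}{3} = 7 - \frac{5 \cdot 10}{3} = 7 - \frac{50}{3} = - \frac{29}{3} \approx -9.6667$)
$\left(6 + 49\right) G = \left(6 + 49\right) \left(- \frac{29}{3}\right) = 55 \left(- \frac{29}{3}\right) = - \frac{1595}{3}$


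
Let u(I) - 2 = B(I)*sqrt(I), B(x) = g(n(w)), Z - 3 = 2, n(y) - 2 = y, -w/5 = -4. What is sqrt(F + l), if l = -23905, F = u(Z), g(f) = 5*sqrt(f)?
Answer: sqrt(-23903 + 5*sqrt(110)) ≈ 154.44*I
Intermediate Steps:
w = 20 (w = -5*(-4) = 20)
n(y) = 2 + y
Z = 5 (Z = 3 + 2 = 5)
B(x) = 5*sqrt(22) (B(x) = 5*sqrt(2 + 20) = 5*sqrt(22))
u(I) = 2 + 5*sqrt(22)*sqrt(I) (u(I) = 2 + (5*sqrt(22))*sqrt(I) = 2 + 5*sqrt(22)*sqrt(I))
F = 2 + 5*sqrt(110) (F = 2 + 5*sqrt(22)*sqrt(5) = 2 + 5*sqrt(110) ≈ 54.440)
sqrt(F + l) = sqrt((2 + 5*sqrt(110)) - 23905) = sqrt(-23903 + 5*sqrt(110))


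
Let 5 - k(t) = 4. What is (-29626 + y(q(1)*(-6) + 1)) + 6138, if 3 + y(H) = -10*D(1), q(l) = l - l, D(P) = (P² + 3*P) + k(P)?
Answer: -23541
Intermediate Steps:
k(t) = 1 (k(t) = 5 - 1*4 = 5 - 4 = 1)
D(P) = 1 + P² + 3*P (D(P) = (P² + 3*P) + 1 = 1 + P² + 3*P)
q(l) = 0
y(H) = -53 (y(H) = -3 - 10*(1 + 1² + 3*1) = -3 - 10*(1 + 1 + 3) = -3 - 10*5 = -3 - 50 = -53)
(-29626 + y(q(1)*(-6) + 1)) + 6138 = (-29626 - 53) + 6138 = -29679 + 6138 = -23541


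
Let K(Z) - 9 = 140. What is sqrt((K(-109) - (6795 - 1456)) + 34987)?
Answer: sqrt(29797) ≈ 172.62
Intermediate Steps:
K(Z) = 149 (K(Z) = 9 + 140 = 149)
sqrt((K(-109) - (6795 - 1456)) + 34987) = sqrt((149 - (6795 - 1456)) + 34987) = sqrt((149 - 1*5339) + 34987) = sqrt((149 - 5339) + 34987) = sqrt(-5190 + 34987) = sqrt(29797)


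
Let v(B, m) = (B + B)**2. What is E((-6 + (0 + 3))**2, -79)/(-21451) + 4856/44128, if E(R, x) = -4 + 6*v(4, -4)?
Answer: 574983/6227564 ≈ 0.092329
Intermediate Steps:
v(B, m) = 4*B**2 (v(B, m) = (2*B)**2 = 4*B**2)
E(R, x) = 380 (E(R, x) = -4 + 6*(4*4**2) = -4 + 6*(4*16) = -4 + 6*64 = -4 + 384 = 380)
E((-6 + (0 + 3))**2, -79)/(-21451) + 4856/44128 = 380/(-21451) + 4856/44128 = 380*(-1/21451) + 4856*(1/44128) = -20/1129 + 607/5516 = 574983/6227564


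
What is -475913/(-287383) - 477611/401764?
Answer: 53947428519/115460143612 ≈ 0.46724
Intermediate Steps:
-475913/(-287383) - 477611/401764 = -475913*(-1/287383) - 477611*1/401764 = 475913/287383 - 477611/401764 = 53947428519/115460143612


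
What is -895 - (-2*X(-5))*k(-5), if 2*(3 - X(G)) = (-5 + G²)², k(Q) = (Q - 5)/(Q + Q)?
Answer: -1289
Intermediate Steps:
k(Q) = (-5 + Q)/(2*Q) (k(Q) = (-5 + Q)/((2*Q)) = (-5 + Q)*(1/(2*Q)) = (-5 + Q)/(2*Q))
X(G) = 3 - (-5 + G²)²/2
-895 - (-2*X(-5))*k(-5) = -895 - (-2*(3 - (-5 + (-5)²)²/2))*(½)*(-5 - 5)/(-5) = -895 - (-2*(3 - (-5 + 25)²/2))*(½)*(-⅕)*(-10) = -895 - (-2*(3 - ½*20²)) = -895 - (-2*(3 - ½*400)) = -895 - (-2*(3 - 200)) = -895 - (-2*(-197)) = -895 - 394 = -1289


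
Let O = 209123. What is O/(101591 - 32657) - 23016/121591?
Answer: 23840889749/8381753994 ≈ 2.8444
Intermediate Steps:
O/(101591 - 32657) - 23016/121591 = 209123/(101591 - 32657) - 23016/121591 = 209123/68934 - 23016*1/121591 = 209123*(1/68934) - 23016/121591 = 209123/68934 - 23016/121591 = 23840889749/8381753994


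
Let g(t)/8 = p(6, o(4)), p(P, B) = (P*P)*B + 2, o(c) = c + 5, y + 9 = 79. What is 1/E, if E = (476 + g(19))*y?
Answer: 1/215880 ≈ 4.6322e-6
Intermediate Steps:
y = 70 (y = -9 + 79 = 70)
o(c) = 5 + c
p(P, B) = 2 + B*P² (p(P, B) = P²*B + 2 = B*P² + 2 = 2 + B*P²)
g(t) = 2608 (g(t) = 8*(2 + (5 + 4)*6²) = 8*(2 + 9*36) = 8*(2 + 324) = 8*326 = 2608)
E = 215880 (E = (476 + 2608)*70 = 3084*70 = 215880)
1/E = 1/215880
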